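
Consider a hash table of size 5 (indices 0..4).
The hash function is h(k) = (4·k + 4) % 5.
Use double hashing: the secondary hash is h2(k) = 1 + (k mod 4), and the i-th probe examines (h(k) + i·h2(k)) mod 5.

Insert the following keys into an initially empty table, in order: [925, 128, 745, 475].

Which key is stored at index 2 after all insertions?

475

Insert 925: h=4, slot 4 empty → index 4.
Insert 128: h=1, slot 1 empty → index 1.
Insert 745: h=4, h2=2, slots 4,1 occupied → index 3.
Insert 475: h=4, h2=4, slots 4,3 occupied → index 2.
Table: [∅, 128, 475, 745, 925]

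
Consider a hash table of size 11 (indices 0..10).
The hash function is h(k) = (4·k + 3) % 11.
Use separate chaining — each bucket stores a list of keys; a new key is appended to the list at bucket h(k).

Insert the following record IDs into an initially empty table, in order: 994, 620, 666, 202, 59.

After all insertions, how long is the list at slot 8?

Insert 994: h=8, bucket 8 empty -> new chain.
Insert 620: h=8, bucket 8 nonempty -> append to chain.
Insert 666: h=5, bucket 5 empty -> new chain.
Insert 202: h=8, bucket 8 nonempty -> append to chain.
Insert 59: h=8, bucket 8 nonempty -> append to chain.
Final buckets:
0: -
1: -
2: -
3: -
4: -
5: 666
6: -
7: -
8: 994 -> 620 -> 202 -> 59
9: -
10: -

4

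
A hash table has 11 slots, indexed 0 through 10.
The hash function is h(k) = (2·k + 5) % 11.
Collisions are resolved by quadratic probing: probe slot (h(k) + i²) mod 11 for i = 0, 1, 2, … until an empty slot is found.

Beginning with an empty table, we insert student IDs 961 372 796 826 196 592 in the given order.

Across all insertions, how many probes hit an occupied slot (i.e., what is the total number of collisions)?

6

961: h=2 -> slot 2
372: h=1 -> slot 1
796: h=2, probe 2,3 -> slot 3
826: h=7 -> slot 7
196: h=1, probe 1,2,5 -> slot 5
592: h=1, probe 1,2,5,10 -> slot 10
Table: [—, 372, 961, 796, —, 196, —, 826, —, —, 592]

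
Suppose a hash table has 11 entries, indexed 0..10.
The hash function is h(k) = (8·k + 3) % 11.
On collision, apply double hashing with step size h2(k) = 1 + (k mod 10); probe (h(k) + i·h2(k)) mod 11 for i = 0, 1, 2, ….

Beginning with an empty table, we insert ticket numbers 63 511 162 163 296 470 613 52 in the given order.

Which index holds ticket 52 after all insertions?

7

63 hashes to 1; slot 1 is free => place at 1.
511 hashes to 10; slot 10 is free => place at 10.
162 hashes to 1, h2=3; 1 taken => place at 4.
163 hashes to 9; slot 9 is free => place at 9.
296 hashes to 6; slot 6 is free => place at 6.
470 hashes to 1, h2=1; 1 taken => place at 2.
613 hashes to 1, h2=4; 1 taken => place at 5.
52 hashes to 1, h2=3; 1,4 taken => place at 7.
Table: [., 63, 470, ., 162, 613, 296, 52, ., 163, 511]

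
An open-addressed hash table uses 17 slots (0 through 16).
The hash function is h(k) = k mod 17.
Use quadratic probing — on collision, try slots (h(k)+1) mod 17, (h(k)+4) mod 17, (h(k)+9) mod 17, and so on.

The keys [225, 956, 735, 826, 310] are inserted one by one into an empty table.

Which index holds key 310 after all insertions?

225: h=4 → slot 4
956: h=4, probe 4,5 → slot 5
735: h=4, probe 4,5,8 → slot 8
826: h=10 → slot 10
310: h=4, probe 4,5,8,13 → slot 13
Table: [-, -, -, -, 225, 956, -, -, 735, -, 826, -, -, 310, -, -, -]

13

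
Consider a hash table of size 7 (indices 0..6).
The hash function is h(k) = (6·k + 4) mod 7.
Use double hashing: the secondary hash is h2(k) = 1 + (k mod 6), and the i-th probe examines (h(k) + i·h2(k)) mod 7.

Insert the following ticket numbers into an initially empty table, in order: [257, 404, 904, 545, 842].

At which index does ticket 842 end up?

1

257 hashes to 6; slot 6 is free → place at 6.
404 hashes to 6, h2=3; 6 taken → place at 2.
904 hashes to 3; slot 3 is free → place at 3.
545 hashes to 5; slot 5 is free → place at 5.
842 hashes to 2, h2=3; 2,5 taken → place at 1.
Table: [_, 842, 404, 904, _, 545, 257]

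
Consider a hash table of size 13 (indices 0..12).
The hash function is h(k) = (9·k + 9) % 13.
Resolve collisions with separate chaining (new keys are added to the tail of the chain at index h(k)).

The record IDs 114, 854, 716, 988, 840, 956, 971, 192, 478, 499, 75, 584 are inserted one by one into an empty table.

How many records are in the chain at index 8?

4

Insert 114: h=8, bucket 8 empty → new chain.
Insert 854: h=12, bucket 12 empty → new chain.
Insert 716: h=5, bucket 5 empty → new chain.
Insert 988: h=9, bucket 9 empty → new chain.
Insert 840: h=3, bucket 3 empty → new chain.
Insert 956: h=7, bucket 7 empty → new chain.
Insert 971: h=12, bucket 12 nonempty → append to chain.
Insert 192: h=8, bucket 8 nonempty → append to chain.
Insert 478: h=8, bucket 8 nonempty → append to chain.
Insert 499: h=2, bucket 2 empty → new chain.
Insert 75: h=8, bucket 8 nonempty → append to chain.
Insert 584: h=0, bucket 0 empty → new chain.
Final buckets:
0: 584
1: -
2: 499
3: 840
4: -
5: 716
6: -
7: 956
8: 114 -> 192 -> 478 -> 75
9: 988
10: -
11: -
12: 854 -> 971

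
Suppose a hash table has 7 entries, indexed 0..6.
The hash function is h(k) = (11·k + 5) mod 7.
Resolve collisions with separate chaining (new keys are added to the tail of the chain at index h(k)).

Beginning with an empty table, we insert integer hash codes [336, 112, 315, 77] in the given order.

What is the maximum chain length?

Insert 336: h=5, bucket 5 empty → new chain.
Insert 112: h=5, bucket 5 nonempty → append to chain.
Insert 315: h=5, bucket 5 nonempty → append to chain.
Insert 77: h=5, bucket 5 nonempty → append to chain.
Final buckets:
0: .
1: .
2: .
3: .
4: .
5: 336 -> 112 -> 315 -> 77
6: .

4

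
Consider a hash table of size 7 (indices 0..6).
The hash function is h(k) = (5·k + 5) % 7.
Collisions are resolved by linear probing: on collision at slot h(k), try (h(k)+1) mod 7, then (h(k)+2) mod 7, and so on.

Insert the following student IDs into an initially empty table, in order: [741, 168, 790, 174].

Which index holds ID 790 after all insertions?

1

741 hashes to 0; slot 0 is free → place at 0.
168 hashes to 5; slot 5 is free → place at 5.
790 hashes to 0; 0 taken → place at 1.
174 hashes to 0; 0,1 taken → place at 2.
Table: [741, 790, 174, -, -, 168, -]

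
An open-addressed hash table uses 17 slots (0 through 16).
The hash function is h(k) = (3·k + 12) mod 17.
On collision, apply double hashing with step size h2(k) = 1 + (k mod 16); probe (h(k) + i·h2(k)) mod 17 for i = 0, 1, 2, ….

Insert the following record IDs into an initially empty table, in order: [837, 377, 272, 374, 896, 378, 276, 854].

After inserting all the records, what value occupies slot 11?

854

837 hashes to 7; slot 7 is free → place at 7.
377 hashes to 4; slot 4 is free → place at 4.
272 hashes to 12; slot 12 is free → place at 12.
374 hashes to 12, h2=7; 12 taken → place at 2.
896 hashes to 14; slot 14 is free → place at 14.
378 hashes to 7, h2=11; 7 taken → place at 1.
276 hashes to 7, h2=5; 7,12 taken → place at 0.
854 hashes to 7, h2=7; 7,14,4 taken → place at 11.
Table: [276, 378, 374, —, 377, —, —, 837, —, —, —, 854, 272, —, 896, —, —]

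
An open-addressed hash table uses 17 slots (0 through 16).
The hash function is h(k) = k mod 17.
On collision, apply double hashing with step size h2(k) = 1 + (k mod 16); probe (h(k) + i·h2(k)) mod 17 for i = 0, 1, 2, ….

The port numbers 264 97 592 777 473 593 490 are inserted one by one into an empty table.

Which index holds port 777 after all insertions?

5

Insert 264: h=9, slot 9 empty => index 9.
Insert 97: h=12, slot 12 empty => index 12.
Insert 592: h=14, slot 14 empty => index 14.
Insert 777: h=12, h2=10, slot 12 occupied => index 5.
Insert 473: h=14, h2=10, slot 14 occupied => index 7.
Insert 593: h=15, slot 15 empty => index 15.
Insert 490: h=14, h2=11, slot 14 occupied => index 8.
Table: [., ., ., ., ., 777, ., 473, 490, 264, ., ., 97, ., 592, 593, .]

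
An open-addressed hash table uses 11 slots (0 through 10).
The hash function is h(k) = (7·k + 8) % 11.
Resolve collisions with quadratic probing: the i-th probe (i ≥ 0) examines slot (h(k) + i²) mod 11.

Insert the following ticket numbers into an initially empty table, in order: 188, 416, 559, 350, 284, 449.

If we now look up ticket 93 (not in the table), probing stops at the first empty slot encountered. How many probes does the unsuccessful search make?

2

188: h=4 => slot 4
416: h=5 => slot 5
559: h=5, probe 5,6 => slot 6
350: h=5, probe 5,6,9 => slot 9
284: h=5, probe 5,6,9,3 => slot 3
449: h=5, probe 5,6,9,3,10 => slot 10
Table: [-, -, -, 284, 188, 416, 559, -, -, 350, 449]
Lookup 93: h=10, probe 10,0 → slot 0 empty, not found.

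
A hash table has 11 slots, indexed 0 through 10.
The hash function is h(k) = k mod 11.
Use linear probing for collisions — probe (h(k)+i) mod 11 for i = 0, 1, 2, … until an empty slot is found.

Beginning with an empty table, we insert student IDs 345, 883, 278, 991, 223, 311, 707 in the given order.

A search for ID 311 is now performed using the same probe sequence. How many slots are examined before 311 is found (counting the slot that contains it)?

5

345 hashes to 4; slot 4 is free → place at 4.
883 hashes to 3; slot 3 is free → place at 3.
278 hashes to 3; 3,4 taken → place at 5.
991 hashes to 1; slot 1 is free → place at 1.
223 hashes to 3; 3,4,5 taken → place at 6.
311 hashes to 3; 3,4,5,6 taken → place at 7.
707 hashes to 3; 3,4,5,6,7 taken → place at 8.
Table: [., 991, ., 883, 345, 278, 223, 311, 707, ., .]
Lookup 311: h=3, probe 3,4,5,6,7 → found at 7.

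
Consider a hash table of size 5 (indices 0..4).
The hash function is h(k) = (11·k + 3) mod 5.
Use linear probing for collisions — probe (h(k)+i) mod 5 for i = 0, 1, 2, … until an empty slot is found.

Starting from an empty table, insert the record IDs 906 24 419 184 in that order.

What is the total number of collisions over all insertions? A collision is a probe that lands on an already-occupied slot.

Insert 906: h=4, slot 4 empty => index 4.
Insert 24: h=2, slot 2 empty => index 2.
Insert 419: h=2, slot 2 occupied => index 3.
Insert 184: h=2, slots 2,3,4 occupied => index 0.
Table: [184, ∅, 24, 419, 906]

4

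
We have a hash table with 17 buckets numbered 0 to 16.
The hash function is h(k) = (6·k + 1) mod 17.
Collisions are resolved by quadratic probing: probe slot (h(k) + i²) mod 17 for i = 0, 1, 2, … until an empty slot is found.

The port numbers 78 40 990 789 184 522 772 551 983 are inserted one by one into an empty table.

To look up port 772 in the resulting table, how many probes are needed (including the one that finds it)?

3

78: h=10 => slot 10
40: h=3 => slot 3
990: h=8 => slot 8
789: h=9 => slot 9
184: h=0 => slot 0
522: h=5 => slot 5
772: h=9, probe 9,10,13 => slot 13
551: h=9, probe 9,10,13,1 => slot 1
983: h=0, probe 0,1,4 => slot 4
Table: [184, 551, —, 40, 983, 522, —, —, 990, 789, 78, —, —, 772, —, —, —]
Lookup 772: h=9, probe 9,10,13 → found at 13.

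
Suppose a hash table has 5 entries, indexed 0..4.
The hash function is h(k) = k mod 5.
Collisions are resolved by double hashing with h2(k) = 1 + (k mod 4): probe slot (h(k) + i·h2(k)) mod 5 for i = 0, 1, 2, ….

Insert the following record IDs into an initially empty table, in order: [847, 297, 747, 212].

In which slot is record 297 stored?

Insert 847: h=2, slot 2 empty => index 2.
Insert 297: h=2, h2=2, slot 2 occupied => index 4.
Insert 747: h=2, h2=4, slot 2 occupied => index 1.
Insert 212: h=2, h2=1, slot 2 occupied => index 3.
Table: [-, 747, 847, 212, 297]

4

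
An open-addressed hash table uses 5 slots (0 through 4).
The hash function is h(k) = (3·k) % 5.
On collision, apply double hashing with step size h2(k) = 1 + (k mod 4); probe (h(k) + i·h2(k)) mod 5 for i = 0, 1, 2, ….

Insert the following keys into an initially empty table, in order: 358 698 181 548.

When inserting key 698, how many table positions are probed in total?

358: h=4 → slot 4
698: h=4, h2=3, probe 4,2 → slot 2
181: h=3 → slot 3
548: h=4, h2=1, probe 4,0 → slot 0
Table: [548, _, 698, 181, 358]

2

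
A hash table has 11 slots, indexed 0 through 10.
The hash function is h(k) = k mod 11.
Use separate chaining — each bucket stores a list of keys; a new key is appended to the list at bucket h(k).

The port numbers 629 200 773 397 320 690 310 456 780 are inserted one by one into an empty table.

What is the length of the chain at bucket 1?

2

629 → bucket 2
200 → bucket 2 (collision)
773 → bucket 3
397 → bucket 1
320 → bucket 1 (collision)
690 → bucket 8
310 → bucket 2 (collision)
456 → bucket 5
780 → bucket 10
Final buckets:
0: —
1: 397 -> 320
2: 629 -> 200 -> 310
3: 773
4: —
5: 456
6: —
7: —
8: 690
9: —
10: 780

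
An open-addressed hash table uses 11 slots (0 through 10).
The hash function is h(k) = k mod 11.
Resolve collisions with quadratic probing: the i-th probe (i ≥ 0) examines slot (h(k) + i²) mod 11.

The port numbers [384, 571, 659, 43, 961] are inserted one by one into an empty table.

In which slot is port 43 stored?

8

384: h=10 => slot 10
571: h=10, probe 10,0 => slot 0
659: h=10, probe 10,0,3 => slot 3
43: h=10, probe 10,0,3,8 => slot 8
961: h=4 => slot 4
Table: [571, _, _, 659, 961, _, _, _, 43, _, 384]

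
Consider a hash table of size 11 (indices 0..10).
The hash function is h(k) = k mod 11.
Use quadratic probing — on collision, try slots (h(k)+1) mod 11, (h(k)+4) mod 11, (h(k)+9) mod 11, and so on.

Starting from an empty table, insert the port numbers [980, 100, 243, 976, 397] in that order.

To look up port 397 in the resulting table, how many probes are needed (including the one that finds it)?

Insert 980: h=1, slot 1 empty → index 1.
Insert 100: h=1, slot 1 occupied → index 2.
Insert 243: h=1, slots 1,2 occupied → index 5.
Insert 976: h=8, slot 8 empty → index 8.
Insert 397: h=1, slots 1,2,5 occupied → index 10.
Table: [—, 980, 100, —, —, 243, —, —, 976, —, 397]
Lookup 397: h=1, probe 1,2,5,10 → found at 10.

4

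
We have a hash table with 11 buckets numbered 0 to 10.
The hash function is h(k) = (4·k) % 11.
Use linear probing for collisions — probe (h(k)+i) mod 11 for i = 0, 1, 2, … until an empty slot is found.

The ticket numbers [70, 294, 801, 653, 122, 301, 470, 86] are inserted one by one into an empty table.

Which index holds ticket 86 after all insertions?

8

70: h=5 -> slot 5
294: h=10 -> slot 10
801: h=3 -> slot 3
653: h=5, probe 5,6 -> slot 6
122: h=4 -> slot 4
301: h=5, probe 5,6,7 -> slot 7
470: h=10, probe 10,0 -> slot 0
86: h=3, probe 3,4,5,6,7,8 -> slot 8
Table: [470, ∅, ∅, 801, 122, 70, 653, 301, 86, ∅, 294]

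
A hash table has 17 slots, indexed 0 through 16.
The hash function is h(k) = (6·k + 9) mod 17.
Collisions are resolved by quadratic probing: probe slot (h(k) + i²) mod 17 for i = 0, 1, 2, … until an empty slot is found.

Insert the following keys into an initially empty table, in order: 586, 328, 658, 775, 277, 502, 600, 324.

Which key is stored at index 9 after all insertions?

Insert 586: h=6, slot 6 empty => index 6.
Insert 328: h=5, slot 5 empty => index 5.
Insert 658: h=13, slot 13 empty => index 13.
Insert 775: h=1, slot 1 empty => index 1.
Insert 277: h=5, slots 5,6 occupied => index 9.
Insert 502: h=12, slot 12 empty => index 12.
Insert 600: h=5, slots 5,6,9 occupied => index 14.
Insert 324: h=15, slot 15 empty => index 15.
Table: [-, 775, -, -, -, 328, 586, -, -, 277, -, -, 502, 658, 600, 324, -]

277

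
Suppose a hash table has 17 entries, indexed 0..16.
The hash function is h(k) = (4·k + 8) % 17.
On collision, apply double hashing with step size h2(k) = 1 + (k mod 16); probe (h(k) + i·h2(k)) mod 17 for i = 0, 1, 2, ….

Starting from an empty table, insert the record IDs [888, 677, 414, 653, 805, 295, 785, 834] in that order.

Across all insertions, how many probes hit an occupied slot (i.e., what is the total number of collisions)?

Insert 888: h=7, slot 7 empty → index 7.
Insert 677: h=13, slot 13 empty → index 13.
Insert 414: h=15, slot 15 empty → index 15.
Insert 653: h=2, slot 2 empty → index 2.
Insert 805: h=15, h2=6, slot 15 occupied → index 4.
Insert 295: h=15, h2=8, slot 15 occupied → index 6.
Insert 785: h=3, slot 3 empty → index 3.
Insert 834: h=12, slot 12 empty → index 12.
Table: [—, —, 653, 785, 805, —, 295, 888, —, —, —, —, 834, 677, —, 414, —]

2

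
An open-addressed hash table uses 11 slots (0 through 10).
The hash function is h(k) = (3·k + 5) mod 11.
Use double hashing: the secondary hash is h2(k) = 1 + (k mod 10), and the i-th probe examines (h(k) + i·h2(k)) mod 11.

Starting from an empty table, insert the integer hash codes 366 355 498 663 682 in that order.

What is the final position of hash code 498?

366: h=3 => slot 3
355: h=3, h2=6, probe 3,9 => slot 9
498: h=3, h2=9, probe 3,1 => slot 1
663: h=3, h2=4, probe 3,7 => slot 7
682: h=5 => slot 5
Table: [∅, 498, ∅, 366, ∅, 682, ∅, 663, ∅, 355, ∅]

1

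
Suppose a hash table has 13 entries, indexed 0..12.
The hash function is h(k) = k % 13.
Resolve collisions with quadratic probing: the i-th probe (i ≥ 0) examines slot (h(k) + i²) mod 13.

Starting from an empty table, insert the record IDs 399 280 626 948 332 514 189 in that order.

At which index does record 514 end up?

Insert 399: h=9, slot 9 empty -> index 9.
Insert 280: h=7, slot 7 empty -> index 7.
Insert 626: h=2, slot 2 empty -> index 2.
Insert 948: h=12, slot 12 empty -> index 12.
Insert 332: h=7, slot 7 occupied -> index 8.
Insert 514: h=7, slots 7,8 occupied -> index 11.
Insert 189: h=7, slots 7,8,11 occupied -> index 3.
Table: [—, —, 626, 189, —, —, —, 280, 332, 399, —, 514, 948]

11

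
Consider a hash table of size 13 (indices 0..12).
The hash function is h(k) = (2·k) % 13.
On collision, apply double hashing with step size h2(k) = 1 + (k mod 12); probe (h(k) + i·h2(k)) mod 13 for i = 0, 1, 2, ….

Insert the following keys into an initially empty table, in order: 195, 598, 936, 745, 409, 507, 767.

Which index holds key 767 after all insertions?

10

195 hashes to 0; slot 0 is free → place at 0.
598 hashes to 0, h2=11; 0 taken → place at 11.
936 hashes to 0, h2=1; 0 taken → place at 1.
745 hashes to 8; slot 8 is free → place at 8.
409 hashes to 12; slot 12 is free → place at 12.
507 hashes to 0, h2=4; 0 taken → place at 4.
767 hashes to 0, h2=12; 0,12,11 taken → place at 10.
Table: [195, 936, —, —, 507, —, —, —, 745, —, 767, 598, 409]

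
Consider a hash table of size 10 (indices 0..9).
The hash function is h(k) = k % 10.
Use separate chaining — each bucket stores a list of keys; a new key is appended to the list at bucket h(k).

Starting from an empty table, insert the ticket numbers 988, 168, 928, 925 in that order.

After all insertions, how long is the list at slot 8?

3

Insert 988: h=8, bucket 8 empty -> new chain.
Insert 168: h=8, bucket 8 nonempty -> append to chain.
Insert 928: h=8, bucket 8 nonempty -> append to chain.
Insert 925: h=5, bucket 5 empty -> new chain.
Final buckets:
0: ∅
1: ∅
2: ∅
3: ∅
4: ∅
5: 925
6: ∅
7: ∅
8: 988 -> 168 -> 928
9: ∅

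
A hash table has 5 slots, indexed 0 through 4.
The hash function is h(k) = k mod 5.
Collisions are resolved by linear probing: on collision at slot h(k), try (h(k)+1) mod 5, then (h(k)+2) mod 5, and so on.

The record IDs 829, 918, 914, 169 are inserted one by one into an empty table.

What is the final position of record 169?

1

829: h=4 => slot 4
918: h=3 => slot 3
914: h=4, probe 4,0 => slot 0
169: h=4, probe 4,0,1 => slot 1
Table: [914, 169, -, 918, 829]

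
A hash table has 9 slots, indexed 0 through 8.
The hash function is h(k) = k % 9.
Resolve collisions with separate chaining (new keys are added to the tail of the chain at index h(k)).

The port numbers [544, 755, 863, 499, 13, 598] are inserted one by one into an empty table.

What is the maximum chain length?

Insert 544: h=4, bucket 4 empty -> new chain.
Insert 755: h=8, bucket 8 empty -> new chain.
Insert 863: h=8, bucket 8 nonempty -> append to chain.
Insert 499: h=4, bucket 4 nonempty -> append to chain.
Insert 13: h=4, bucket 4 nonempty -> append to chain.
Insert 598: h=4, bucket 4 nonempty -> append to chain.
Final buckets:
0: —
1: —
2: —
3: —
4: 544 -> 499 -> 13 -> 598
5: —
6: —
7: —
8: 755 -> 863

4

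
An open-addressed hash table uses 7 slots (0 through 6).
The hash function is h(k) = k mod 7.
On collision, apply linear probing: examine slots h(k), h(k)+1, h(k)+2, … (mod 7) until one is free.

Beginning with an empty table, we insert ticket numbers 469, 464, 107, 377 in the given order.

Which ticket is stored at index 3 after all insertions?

Insert 469: h=0, slot 0 empty → index 0.
Insert 464: h=2, slot 2 empty → index 2.
Insert 107: h=2, slot 2 occupied → index 3.
Insert 377: h=6, slot 6 empty → index 6.
Table: [469, ∅, 464, 107, ∅, ∅, 377]

107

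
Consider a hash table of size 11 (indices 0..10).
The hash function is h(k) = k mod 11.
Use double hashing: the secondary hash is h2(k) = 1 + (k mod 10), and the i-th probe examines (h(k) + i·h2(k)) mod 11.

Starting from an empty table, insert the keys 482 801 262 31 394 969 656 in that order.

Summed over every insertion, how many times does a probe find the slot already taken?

7

482 hashes to 9; slot 9 is free => place at 9.
801 hashes to 9, h2=2; 9 taken => place at 0.
262 hashes to 9, h2=3; 9 taken => place at 1.
31 hashes to 9, h2=2; 9,0 taken => place at 2.
394 hashes to 9, h2=5; 9 taken => place at 3.
969 hashes to 1, h2=10; 1,0 taken => place at 10.
656 hashes to 7; slot 7 is free => place at 7.
Table: [801, 262, 31, 394, —, —, —, 656, —, 482, 969]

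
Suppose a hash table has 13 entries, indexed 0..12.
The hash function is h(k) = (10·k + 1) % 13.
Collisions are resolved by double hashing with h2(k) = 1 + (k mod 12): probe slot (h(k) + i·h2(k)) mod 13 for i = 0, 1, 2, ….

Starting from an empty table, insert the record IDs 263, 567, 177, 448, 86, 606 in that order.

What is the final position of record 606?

10

Insert 263: h=5, slot 5 empty => index 5.
Insert 567: h=3, slot 3 empty => index 3.
Insert 177: h=3, h2=10, slot 3 occupied => index 0.
Insert 448: h=9, slot 9 empty => index 9.
Insert 86: h=3, h2=3, slot 3 occupied => index 6.
Insert 606: h=3, h2=7, slot 3 occupied => index 10.
Table: [177, _, _, 567, _, 263, 86, _, _, 448, 606, _, _]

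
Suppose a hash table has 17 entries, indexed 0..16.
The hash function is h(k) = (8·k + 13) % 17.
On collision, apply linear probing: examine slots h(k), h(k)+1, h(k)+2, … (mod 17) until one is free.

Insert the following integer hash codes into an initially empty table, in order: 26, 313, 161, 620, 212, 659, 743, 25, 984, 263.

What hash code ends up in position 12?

Insert 26: h=0, slot 0 empty → index 0.
Insert 313: h=1, slot 1 empty → index 1.
Insert 161: h=9, slot 9 empty → index 9.
Insert 620: h=9, slot 9 occupied → index 10.
Insert 212: h=9, slots 9,10 occupied → index 11.
Insert 659: h=15, slot 15 empty → index 15.
Insert 743: h=7, slot 7 empty → index 7.
Insert 25: h=9, slots 9,10,11 occupied → index 12.
Insert 984: h=14, slot 14 empty → index 14.
Insert 263: h=9, slots 9,10,11,12 occupied → index 13.
Table: [26, 313, ∅, ∅, ∅, ∅, ∅, 743, ∅, 161, 620, 212, 25, 263, 984, 659, ∅]

25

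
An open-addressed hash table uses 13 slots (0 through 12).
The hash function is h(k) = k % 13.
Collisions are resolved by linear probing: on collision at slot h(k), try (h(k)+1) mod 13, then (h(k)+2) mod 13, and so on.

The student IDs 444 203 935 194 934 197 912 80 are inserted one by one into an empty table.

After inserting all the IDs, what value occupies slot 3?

197

444: h=2 → slot 2
203: h=8 → slot 8
935: h=12 → slot 12
194: h=12, probe 12,0 → slot 0
934: h=11 → slot 11
197: h=2, probe 2,3 → slot 3
912: h=2, probe 2,3,4 → slot 4
80: h=2, probe 2,3,4,5 → slot 5
Table: [194, -, 444, 197, 912, 80, -, -, 203, -, -, 934, 935]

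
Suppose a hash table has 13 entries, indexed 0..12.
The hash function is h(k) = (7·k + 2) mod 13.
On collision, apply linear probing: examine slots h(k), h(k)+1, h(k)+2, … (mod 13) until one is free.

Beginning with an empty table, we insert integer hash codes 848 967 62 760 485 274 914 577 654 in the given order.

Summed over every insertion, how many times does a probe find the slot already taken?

7

848 hashes to 10; slot 10 is free -> place at 10.
967 hashes to 11; slot 11 is free -> place at 11.
62 hashes to 7; slot 7 is free -> place at 7.
760 hashes to 5; slot 5 is free -> place at 5.
485 hashes to 4; slot 4 is free -> place at 4.
274 hashes to 9; slot 9 is free -> place at 9.
914 hashes to 4; 4,5 taken -> place at 6.
577 hashes to 11; 11 taken -> place at 12.
654 hashes to 4; 4,5,6,7 taken -> place at 8.
Table: [∅, ∅, ∅, ∅, 485, 760, 914, 62, 654, 274, 848, 967, 577]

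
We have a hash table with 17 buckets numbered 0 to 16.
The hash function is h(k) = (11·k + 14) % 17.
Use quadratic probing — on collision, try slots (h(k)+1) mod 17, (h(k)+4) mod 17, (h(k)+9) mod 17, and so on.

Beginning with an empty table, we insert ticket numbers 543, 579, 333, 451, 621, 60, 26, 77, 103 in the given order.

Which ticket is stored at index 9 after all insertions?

103

543 hashes to 3; slot 3 is free → place at 3.
579 hashes to 8; slot 8 is free → place at 8.
333 hashes to 5; slot 5 is free → place at 5.
451 hashes to 11; slot 11 is free → place at 11.
621 hashes to 11; 11 taken → place at 12.
60 hashes to 11; 11,12 taken → place at 15.
26 hashes to 11; 11,12,15,3 taken → place at 10.
77 hashes to 11; 11,12,15,3,10 taken → place at 2.
103 hashes to 8; 8 taken → place at 9.
Table: [∅, ∅, 77, 543, ∅, 333, ∅, ∅, 579, 103, 26, 451, 621, ∅, ∅, 60, ∅]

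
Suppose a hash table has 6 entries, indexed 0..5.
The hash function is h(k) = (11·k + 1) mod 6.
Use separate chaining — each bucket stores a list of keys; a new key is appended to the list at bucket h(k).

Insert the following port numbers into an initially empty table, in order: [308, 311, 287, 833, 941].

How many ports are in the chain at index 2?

4

Insert 308: h=5, bucket 5 empty -> new chain.
Insert 311: h=2, bucket 2 empty -> new chain.
Insert 287: h=2, bucket 2 nonempty -> append to chain.
Insert 833: h=2, bucket 2 nonempty -> append to chain.
Insert 941: h=2, bucket 2 nonempty -> append to chain.
Final buckets:
0: _
1: _
2: 311 -> 287 -> 833 -> 941
3: _
4: _
5: 308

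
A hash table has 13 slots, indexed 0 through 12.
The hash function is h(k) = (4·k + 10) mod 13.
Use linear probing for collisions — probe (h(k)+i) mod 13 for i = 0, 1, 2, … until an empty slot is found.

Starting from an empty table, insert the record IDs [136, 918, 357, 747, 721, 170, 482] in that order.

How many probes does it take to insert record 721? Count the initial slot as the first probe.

Insert 136: h=8, slot 8 empty -> index 8.
Insert 918: h=3, slot 3 empty -> index 3.
Insert 357: h=8, slot 8 occupied -> index 9.
Insert 747: h=8, slots 8,9 occupied -> index 10.
Insert 721: h=8, slots 8,9,10 occupied -> index 11.
Insert 170: h=1, slot 1 empty -> index 1.
Insert 482: h=1, slot 1 occupied -> index 2.
Table: [-, 170, 482, 918, -, -, -, -, 136, 357, 747, 721, -]

4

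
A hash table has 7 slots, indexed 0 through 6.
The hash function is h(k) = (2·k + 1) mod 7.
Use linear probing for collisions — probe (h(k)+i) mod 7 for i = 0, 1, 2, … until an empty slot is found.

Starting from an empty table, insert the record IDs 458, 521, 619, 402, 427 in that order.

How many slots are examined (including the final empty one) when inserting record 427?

4

458: h=0 → slot 0
521: h=0, probe 0,1 → slot 1
619: h=0, probe 0,1,2 → slot 2
402: h=0, probe 0,1,2,3 → slot 3
427: h=1, probe 1,2,3,4 → slot 4
Table: [458, 521, 619, 402, 427, —, —]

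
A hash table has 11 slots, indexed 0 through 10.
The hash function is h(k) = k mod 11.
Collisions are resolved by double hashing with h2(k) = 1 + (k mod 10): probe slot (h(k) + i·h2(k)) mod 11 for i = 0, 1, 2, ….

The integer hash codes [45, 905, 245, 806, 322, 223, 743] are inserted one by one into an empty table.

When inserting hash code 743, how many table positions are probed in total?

5

45 hashes to 1; slot 1 is free -> place at 1.
905 hashes to 3; slot 3 is free -> place at 3.
245 hashes to 3, h2=6; 3 taken -> place at 9.
806 hashes to 3, h2=7; 3 taken -> place at 10.
322 hashes to 3, h2=3; 3 taken -> place at 6.
223 hashes to 3, h2=4; 3 taken -> place at 7.
743 hashes to 6, h2=4; 6,10,3,7 taken -> place at 0.
Table: [743, 45, ∅, 905, ∅, ∅, 322, 223, ∅, 245, 806]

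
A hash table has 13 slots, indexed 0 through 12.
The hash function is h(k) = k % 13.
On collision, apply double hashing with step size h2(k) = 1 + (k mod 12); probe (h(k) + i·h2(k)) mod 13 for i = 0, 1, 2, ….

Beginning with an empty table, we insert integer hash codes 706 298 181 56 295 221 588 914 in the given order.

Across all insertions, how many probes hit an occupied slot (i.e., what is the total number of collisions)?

Insert 706: h=4, slot 4 empty -> index 4.
Insert 298: h=12, slot 12 empty -> index 12.
Insert 181: h=12, h2=2, slot 12 occupied -> index 1.
Insert 56: h=4, h2=9, slot 4 occupied -> index 0.
Insert 295: h=9, slot 9 empty -> index 9.
Insert 221: h=0, h2=6, slot 0 occupied -> index 6.
Insert 588: h=3, slot 3 empty -> index 3.
Insert 914: h=4, h2=3, slot 4 occupied -> index 7.
Table: [56, 181, —, 588, 706, —, 221, 914, —, 295, —, —, 298]

4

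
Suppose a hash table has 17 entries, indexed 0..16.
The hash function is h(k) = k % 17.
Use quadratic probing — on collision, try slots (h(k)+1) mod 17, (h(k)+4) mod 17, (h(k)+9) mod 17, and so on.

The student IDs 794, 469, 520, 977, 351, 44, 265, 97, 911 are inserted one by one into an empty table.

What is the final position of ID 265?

794 hashes to 12; slot 12 is free → place at 12.
469 hashes to 10; slot 10 is free → place at 10.
520 hashes to 10; 10 taken → place at 11.
977 hashes to 8; slot 8 is free → place at 8.
351 hashes to 11; 11,12 taken → place at 15.
44 hashes to 10; 10,11 taken → place at 14.
265 hashes to 10; 10,11,14 taken → place at 2.
97 hashes to 12; 12 taken → place at 13.
911 hashes to 10; 10,11,14,2 taken → place at 9.
Table: [_, _, 265, _, _, _, _, _, 977, 911, 469, 520, 794, 97, 44, 351, _]

2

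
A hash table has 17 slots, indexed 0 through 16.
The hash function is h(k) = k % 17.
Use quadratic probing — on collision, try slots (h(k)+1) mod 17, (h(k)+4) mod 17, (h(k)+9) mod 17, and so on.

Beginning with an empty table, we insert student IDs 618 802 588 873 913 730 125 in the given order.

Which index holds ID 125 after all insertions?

618 hashes to 6; slot 6 is free => place at 6.
802 hashes to 3; slot 3 is free => place at 3.
588 hashes to 10; slot 10 is free => place at 10.
873 hashes to 6; 6 taken => place at 7.
913 hashes to 12; slot 12 is free => place at 12.
730 hashes to 16; slot 16 is free => place at 16.
125 hashes to 6; 6,7,10 taken => place at 15.
Table: [—, —, —, 802, —, —, 618, 873, —, —, 588, —, 913, —, —, 125, 730]

15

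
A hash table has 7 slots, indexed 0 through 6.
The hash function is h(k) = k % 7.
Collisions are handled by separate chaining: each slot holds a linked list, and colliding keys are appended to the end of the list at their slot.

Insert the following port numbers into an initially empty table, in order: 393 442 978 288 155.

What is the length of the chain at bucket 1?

Insert 393: h=1, bucket 1 empty → new chain.
Insert 442: h=1, bucket 1 nonempty → append to chain.
Insert 978: h=5, bucket 5 empty → new chain.
Insert 288: h=1, bucket 1 nonempty → append to chain.
Insert 155: h=1, bucket 1 nonempty → append to chain.
Final buckets:
0: ∅
1: 393 -> 442 -> 288 -> 155
2: ∅
3: ∅
4: ∅
5: 978
6: ∅

4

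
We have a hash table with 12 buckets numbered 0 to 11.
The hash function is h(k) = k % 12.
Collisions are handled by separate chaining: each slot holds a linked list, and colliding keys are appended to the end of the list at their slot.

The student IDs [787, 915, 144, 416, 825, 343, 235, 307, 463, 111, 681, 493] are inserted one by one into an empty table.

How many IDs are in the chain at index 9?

2

Insert 787: h=7, bucket 7 empty → new chain.
Insert 915: h=3, bucket 3 empty → new chain.
Insert 144: h=0, bucket 0 empty → new chain.
Insert 416: h=8, bucket 8 empty → new chain.
Insert 825: h=9, bucket 9 empty → new chain.
Insert 343: h=7, bucket 7 nonempty → append to chain.
Insert 235: h=7, bucket 7 nonempty → append to chain.
Insert 307: h=7, bucket 7 nonempty → append to chain.
Insert 463: h=7, bucket 7 nonempty → append to chain.
Insert 111: h=3, bucket 3 nonempty → append to chain.
Insert 681: h=9, bucket 9 nonempty → append to chain.
Insert 493: h=1, bucket 1 empty → new chain.
Final buckets:
0: 144
1: 493
2: ∅
3: 915 -> 111
4: ∅
5: ∅
6: ∅
7: 787 -> 343 -> 235 -> 307 -> 463
8: 416
9: 825 -> 681
10: ∅
11: ∅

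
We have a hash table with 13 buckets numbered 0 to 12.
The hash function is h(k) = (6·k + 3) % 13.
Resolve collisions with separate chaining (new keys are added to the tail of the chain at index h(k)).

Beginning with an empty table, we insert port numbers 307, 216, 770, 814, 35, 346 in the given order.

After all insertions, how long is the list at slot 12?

4

Insert 307: h=12, bucket 12 empty → new chain.
Insert 216: h=12, bucket 12 nonempty → append to chain.
Insert 770: h=8, bucket 8 empty → new chain.
Insert 814: h=12, bucket 12 nonempty → append to chain.
Insert 35: h=5, bucket 5 empty → new chain.
Insert 346: h=12, bucket 12 nonempty → append to chain.
Final buckets:
0: —
1: —
2: —
3: —
4: —
5: 35
6: —
7: —
8: 770
9: —
10: —
11: —
12: 307 -> 216 -> 814 -> 346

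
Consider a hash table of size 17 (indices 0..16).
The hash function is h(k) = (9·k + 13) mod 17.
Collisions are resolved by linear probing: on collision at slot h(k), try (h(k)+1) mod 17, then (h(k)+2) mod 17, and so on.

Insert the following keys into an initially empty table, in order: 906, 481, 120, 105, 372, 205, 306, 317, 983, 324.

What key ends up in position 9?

906 hashes to 7; slot 7 is free -> place at 7.
481 hashes to 7; 7 taken -> place at 8.
120 hashes to 5; slot 5 is free -> place at 5.
105 hashes to 6; slot 6 is free -> place at 6.
372 hashes to 12; slot 12 is free -> place at 12.
205 hashes to 5; 5,6,7,8 taken -> place at 9.
306 hashes to 13; slot 13 is free -> place at 13.
317 hashes to 10; slot 10 is free -> place at 10.
983 hashes to 3; slot 3 is free -> place at 3.
324 hashes to 5; 5,6,7,8,9,10 taken -> place at 11.
Table: [—, —, —, 983, —, 120, 105, 906, 481, 205, 317, 324, 372, 306, —, —, —]

205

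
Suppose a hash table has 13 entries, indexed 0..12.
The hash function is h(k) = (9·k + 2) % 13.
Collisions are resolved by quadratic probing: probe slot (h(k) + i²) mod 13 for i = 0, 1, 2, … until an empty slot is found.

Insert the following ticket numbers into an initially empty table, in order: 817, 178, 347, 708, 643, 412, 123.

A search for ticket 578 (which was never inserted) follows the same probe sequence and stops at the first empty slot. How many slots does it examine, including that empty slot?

817 hashes to 10; slot 10 is free => place at 10.
178 hashes to 5; slot 5 is free => place at 5.
347 hashes to 5; 5 taken => place at 6.
708 hashes to 4; slot 4 is free => place at 4.
643 hashes to 4; 4,5 taken => place at 8.
412 hashes to 5; 5,6 taken => place at 9.
123 hashes to 4; 4,5,8 taken => place at 0.
Table: [123, ∅, ∅, ∅, 708, 178, 347, ∅, 643, 412, 817, ∅, ∅]
Lookup 578: h=4, probe 4,5,8,0,7 → slot 7 empty, not found.

5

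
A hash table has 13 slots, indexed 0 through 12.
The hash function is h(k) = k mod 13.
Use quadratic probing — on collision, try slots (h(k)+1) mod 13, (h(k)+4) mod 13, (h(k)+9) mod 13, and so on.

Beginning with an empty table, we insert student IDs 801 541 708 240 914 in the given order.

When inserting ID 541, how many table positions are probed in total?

801 hashes to 8; slot 8 is free -> place at 8.
541 hashes to 8; 8 taken -> place at 9.
708 hashes to 6; slot 6 is free -> place at 6.
240 hashes to 6; 6 taken -> place at 7.
914 hashes to 4; slot 4 is free -> place at 4.
Table: [∅, ∅, ∅, ∅, 914, ∅, 708, 240, 801, 541, ∅, ∅, ∅]

2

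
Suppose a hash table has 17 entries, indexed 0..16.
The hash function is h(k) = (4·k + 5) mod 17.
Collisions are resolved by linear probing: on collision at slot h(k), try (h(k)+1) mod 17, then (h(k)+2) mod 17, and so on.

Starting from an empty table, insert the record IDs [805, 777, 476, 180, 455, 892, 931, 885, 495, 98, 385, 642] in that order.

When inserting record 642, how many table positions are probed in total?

5

805: h=12 → slot 12
777: h=2 → slot 2
476: h=5 → slot 5
180: h=11 → slot 11
455: h=6 → slot 6
892: h=3 → slot 3
931: h=6, probe 6,7 → slot 7
885: h=9 → slot 9
495: h=13 → slot 13
98: h=6, probe 6,7,8 → slot 8
385: h=15 → slot 15
642: h=6, probe 6,7,8,9,10 → slot 10
Table: [—, —, 777, 892, —, 476, 455, 931, 98, 885, 642, 180, 805, 495, —, 385, —]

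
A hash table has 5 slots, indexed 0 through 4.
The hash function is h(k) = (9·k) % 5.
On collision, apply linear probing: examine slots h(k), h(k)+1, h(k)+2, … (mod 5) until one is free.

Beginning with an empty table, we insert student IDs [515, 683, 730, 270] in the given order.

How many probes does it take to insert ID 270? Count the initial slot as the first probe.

4

515 hashes to 0; slot 0 is free → place at 0.
683 hashes to 2; slot 2 is free → place at 2.
730 hashes to 0; 0 taken → place at 1.
270 hashes to 0; 0,1,2 taken → place at 3.
Table: [515, 730, 683, 270, —]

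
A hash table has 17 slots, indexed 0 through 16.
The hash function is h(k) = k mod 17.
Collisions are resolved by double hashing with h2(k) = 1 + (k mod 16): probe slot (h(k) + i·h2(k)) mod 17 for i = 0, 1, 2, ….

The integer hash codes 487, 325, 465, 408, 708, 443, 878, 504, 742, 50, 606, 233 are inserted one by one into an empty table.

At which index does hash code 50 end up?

Insert 487: h=11, slot 11 empty -> index 11.
Insert 325: h=2, slot 2 empty -> index 2.
Insert 465: h=6, slot 6 empty -> index 6.
Insert 408: h=0, slot 0 empty -> index 0.
Insert 708: h=11, h2=5, slot 11 occupied -> index 16.
Insert 443: h=1, slot 1 empty -> index 1.
Insert 878: h=11, h2=15, slot 11 occupied -> index 9.
Insert 504: h=11, h2=9, slot 11 occupied -> index 3.
Insert 742: h=11, h2=7, slots 11,1 occupied -> index 8.
Insert 50: h=16, h2=3, slots 16,2 occupied -> index 5.
Insert 606: h=11, h2=15, slots 11,9 occupied -> index 7.
Insert 233: h=12, slot 12 empty -> index 12.
Table: [408, 443, 325, 504, —, 50, 465, 606, 742, 878, —, 487, 233, —, —, —, 708]

5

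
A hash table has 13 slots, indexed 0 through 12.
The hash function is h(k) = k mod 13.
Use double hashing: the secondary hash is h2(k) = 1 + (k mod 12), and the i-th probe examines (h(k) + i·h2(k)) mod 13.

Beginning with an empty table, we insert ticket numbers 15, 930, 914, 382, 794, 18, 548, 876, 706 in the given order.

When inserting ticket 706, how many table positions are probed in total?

3

Insert 15: h=2, slot 2 empty → index 2.
Insert 930: h=7, slot 7 empty → index 7.
Insert 914: h=4, slot 4 empty → index 4.
Insert 382: h=5, slot 5 empty → index 5.
Insert 794: h=1, slot 1 empty → index 1.
Insert 18: h=5, h2=7, slot 5 occupied → index 12.
Insert 548: h=2, h2=9, slot 2 occupied → index 11.
Insert 876: h=5, h2=1, slot 5 occupied → index 6.
Insert 706: h=4, h2=11, slots 4,2 occupied → index 0.
Table: [706, 794, 15, ., 914, 382, 876, 930, ., ., ., 548, 18]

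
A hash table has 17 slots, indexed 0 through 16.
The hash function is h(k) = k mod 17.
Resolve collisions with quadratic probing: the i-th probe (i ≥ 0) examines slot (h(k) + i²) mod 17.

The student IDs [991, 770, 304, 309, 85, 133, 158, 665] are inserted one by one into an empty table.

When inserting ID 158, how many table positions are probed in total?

3

991 hashes to 5; slot 5 is free => place at 5.
770 hashes to 5; 5 taken => place at 6.
304 hashes to 15; slot 15 is free => place at 15.
309 hashes to 3; slot 3 is free => place at 3.
85 hashes to 0; slot 0 is free => place at 0.
133 hashes to 14; slot 14 is free => place at 14.
158 hashes to 5; 5,6 taken => place at 9.
665 hashes to 2; slot 2 is free => place at 2.
Table: [85, _, 665, 309, _, 991, 770, _, _, 158, _, _, _, _, 133, 304, _]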